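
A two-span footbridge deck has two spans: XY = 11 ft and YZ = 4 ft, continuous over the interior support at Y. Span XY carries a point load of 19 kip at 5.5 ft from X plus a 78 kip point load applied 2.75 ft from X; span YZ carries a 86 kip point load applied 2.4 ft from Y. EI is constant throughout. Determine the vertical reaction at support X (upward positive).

Insert a hinge at Y; M_Y is the redundant, and each span becomes simply supported.
End slopes at the hinge Y, treating each span as simply supported:
  span XY: point load 19 at a = 5.5: Pab(L + a)/(6LEI) = 143.7/EI
  span XY: point load 78 at a = 2.75: Pab(L + a)/(6LEI) = 368.7/EI
  span YZ: point load 86 at a = 2.4: Pab(L + b)/(6LEI) = 77.06/EI
  relative rotation θ_0 = (512.4 + 77.06)/EI = 589.4/EI
A unit hogging moment at Y produces rotation L₁/(3EI) + L₂/(3EI) = 5/EI.
Compatibility: M_Y·(L₁+L₂)/(3EI) = θ_0, giving M_Y = 117.9 kip·ft (hogging).
Span XY, ΣM about X with M_Y applied at Y: R_Y^{XY}·11 = 319 + 117.9, so R_Y^{XY} = 39.72 kip and R_X = 97 − 39.72 = 57.28 kip.

R_X = 57.28 kip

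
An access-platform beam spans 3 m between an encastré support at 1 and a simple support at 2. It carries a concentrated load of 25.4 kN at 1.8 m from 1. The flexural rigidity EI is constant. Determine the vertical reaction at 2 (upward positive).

Release the roller at 2. Primary structure: cantilever fixed at 1.
Deflection at 2 on the released cantilever, summing each load's contribution:
  point load 25.4 at a = 1.8: Pa²(3L − a)/(6EI) = 98.76/EI
Tip deflection under a unit load at 2: L³/(3EI) = 9/EI.
The prop prevents deflection at 2: R_2 = δ_0/δ_{22} = 98.76/9 = 10.97 kN.

R_2 = 10.97 kN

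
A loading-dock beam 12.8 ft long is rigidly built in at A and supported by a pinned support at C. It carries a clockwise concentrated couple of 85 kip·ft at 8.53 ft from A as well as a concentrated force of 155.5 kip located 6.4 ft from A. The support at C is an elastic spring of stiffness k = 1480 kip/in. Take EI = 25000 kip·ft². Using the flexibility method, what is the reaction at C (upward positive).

Choose R_C as the redundant. The primary structure is the cantilever fixed at A.
Primary-structure tip deflection at C by superposition:
  clockwise couple 85 at a = 8.53: M₀a(2L − a)/(2EI) = 6188/EI
  point load 155.5 at a = 6.4: Pa²(3L − a)/(6EI) = 33969/EI
  δ_0 = 40158/EI
Flexibility coefficient — unit upward force at C: δ_{CC} = L³/(3EI) = 699.1/EI.
With EI = 25000 kip·ft²: δ_0 = 1.6063 ft and δ_{CC} = 0.027962 ft/kip.
Compatibility — the spring shortens by R_C/k under the reaction it provides: δ_0 − R_C·δ_{CC} = R_C/k. With 1/k = 1/(1480×12) ft/kip = 0.000056 ft/kip, R_C = δ_0 / (δ_{CC} + 1/k) = 1.6063 / (0.027962 + 0.000056) = 57.33 kip.

R_C = 57.33 kip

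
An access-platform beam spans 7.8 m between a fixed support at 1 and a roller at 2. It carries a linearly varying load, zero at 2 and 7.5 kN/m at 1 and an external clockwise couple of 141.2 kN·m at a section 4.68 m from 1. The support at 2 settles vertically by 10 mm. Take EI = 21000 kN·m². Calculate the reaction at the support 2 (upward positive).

Remove the prop at 2; the released (primary) structure is a cantilever built in at 1.
Downward deflection at the released point 2 due to the loads:
  triangular load, peak 7.5 at the fixed end: w₀L⁴/(30EI) = 925.4/EI
  clockwise couple 141.2 at a = 4.68: M₀a(2L − a)/(2EI) = 3608/EI
  δ_0 = 4533/EI
Flexibility coefficient — unit upward force at 2: δ_{22} = L³/(3EI) = 158.2/EI.
With EI = 21000 kN·m²: δ_0 = 0.21588 m and δ_{22} = 0.007533 m/kN.
Compatibility — the beam at 2 must follow the support down by 0.01 m: δ_0 − R_2·δ_{22} = 0.01, so R_2 = (0.21588 − 0.01)/0.007533 = 27.33 kN.

R_2 = 27.33 kN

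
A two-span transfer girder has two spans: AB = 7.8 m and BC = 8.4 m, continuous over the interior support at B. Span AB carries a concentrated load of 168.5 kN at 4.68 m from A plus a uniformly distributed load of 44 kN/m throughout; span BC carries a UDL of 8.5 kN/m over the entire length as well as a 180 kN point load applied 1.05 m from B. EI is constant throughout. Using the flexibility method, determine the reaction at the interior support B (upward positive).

R_B = 565.3 kN

Insert a hinge at B; M_B is the redundant, and each span becomes simply supported.
End slopes at the hinge B, treating each span as simply supported:
  span AB: point load 168.5 at a = 4.68: Pab(L + a)/(6LEI) = 656.1/EI
  span AB: UDL 44: wL³/(24EI) = 870/EI
  span BC: UDL 8.5: wL³/(24EI) = 209.9/EI
  span BC: point load 180 at a = 1.05: Pab(L + b)/(6LEI) = 434.1/EI
  relative rotation θ_0 = (1526 + 644)/EI = 2170/EI
A unit hogging moment at B produces rotation L₁/(3EI) + L₂/(3EI) = 5.4/EI.
Slope continuity at B: θ_0 = M_B·5.4/EI, so M_B = 2170/5.4 = 401.9 kN·m (hogging).
Span AB, ΣM about A with M_B applied at B: R_B^{AB}·7.8 = 2127 + 401.9, so R_B^{AB} = 324.2 kN and R_A = 511.7 − 324.2 = 187.5 kN.
Span BC, ΣM about C: R_B^{BC}·8.4 = 1623 + 401.9, so R_B^{BC} = 241 kN and R_C = 251.4 − 241 = 10.36 kN.
R_B = 324.2 + 241 = 565.3 kN.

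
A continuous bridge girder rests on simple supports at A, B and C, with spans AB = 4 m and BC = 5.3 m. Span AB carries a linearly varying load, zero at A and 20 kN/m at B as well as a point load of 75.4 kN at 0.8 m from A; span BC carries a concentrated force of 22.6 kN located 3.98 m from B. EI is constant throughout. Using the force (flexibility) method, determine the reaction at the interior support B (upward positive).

Take M_B as the redundant. Released structure: two simple spans AB and BC with a hinge at B.
End slopes at the hinge B, treating each span as simply supported:
  span AB: triangular load, peak 20: w₀L³/(45EI) = 28.44/EI
  span AB: point load 75.4 at a = 0.8: Pab(L + a)/(6LEI) = 38.6/EI
  span BC: point load 22.6 at a = 3.98: Pab(L + b)/(6LEI) = 24.72/EI
  relative rotation θ_0 = (67.05 + 24.72)/EI = 91.77/EI
A unit hogging moment at B produces rotation L₁/(3EI) + L₂/(3EI) = 3.1/EI.
Compatibility: M_B·(L₁+L₂)/(3EI) = θ_0, giving M_B = 29.6 kN·m (hogging).
Span AB, ΣM about A with M_B applied at B: R_B^{AB}·4 = 167 + 29.6, so R_B^{AB} = 49.15 kN and R_A = 115.4 − 49.15 = 66.25 kN.
Span BC, ΣM about C: R_B^{BC}·5.3 = 29.83 + 29.6, so R_B^{BC} = 11.21 kN and R_C = 22.6 − 11.21 = 11.39 kN.
R_B = 49.15 + 11.21 = 60.36 kN.

R_B = 60.36 kN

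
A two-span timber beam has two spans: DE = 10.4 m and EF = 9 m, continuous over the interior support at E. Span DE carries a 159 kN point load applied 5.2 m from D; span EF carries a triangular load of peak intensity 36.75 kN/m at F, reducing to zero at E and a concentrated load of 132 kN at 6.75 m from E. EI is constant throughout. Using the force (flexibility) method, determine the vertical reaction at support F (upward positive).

R_F = 174.7 kN

Release continuity at E by inserting a hinge; the redundant is the internal moment M_E. The primary structure is two simply-supported spans DE and EF.
Discontinuity in slope at E on the released structure — sum the simple-span end rotations:
  span DE: point load 159 at a = 5.2: Pab(L + a)/(6LEI) = 1075/EI
  span EF: triangular load, peak 36.75: 7w₀L³/(360EI) = 520.9/EI
  span EF: point load 132 at a = 6.75: Pab(L + b)/(6LEI) = 417.7/EI
  relative rotation θ_0 = (1075 + 938.6)/EI = 2013/EI
A unit hogging moment at E produces rotation L₁/(3EI) + L₂/(3EI) = 6.467/EI.
Compatibility: M_E·(L₁+L₂)/(3EI) = θ_0, giving M_E = 311.4 kN·m (hogging).
Span EF, ΣM about F: R_E^{EF}·9 = 793.1 + 311.4, so R_E^{EF} = 122.7 kN and R_F = 297.4 − 122.7 = 174.7 kN.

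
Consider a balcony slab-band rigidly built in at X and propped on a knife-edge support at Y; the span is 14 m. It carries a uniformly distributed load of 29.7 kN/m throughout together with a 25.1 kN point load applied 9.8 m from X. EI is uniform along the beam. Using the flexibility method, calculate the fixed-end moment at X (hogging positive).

Take the reaction at Y as the redundant and release it; the primary structure is a cantilever fixed at X.
Deflection at Y on the released cantilever, summing each load's contribution:
  UDL 29.7: wL⁴/(8EI) = 142619/EI
  point load 25.1 at a = 9.8: Pa²(3L − a)/(6EI) = 12937/EI
  δ_0 = 155556/EI
Tip deflection under a unit load at Y: L³/(3EI) = 914.7/EI.
The prop prevents deflection at Y: R_Y = δ_0/δ_{YY} = 155556/914.7 = 170.1 kN.
Moment equilibrium about X: M_X = Σ(load moments about X) − R_Y·L = 3157 − 170.1×14 = 775.6 kN·m.

M_X = 775.6 kN·m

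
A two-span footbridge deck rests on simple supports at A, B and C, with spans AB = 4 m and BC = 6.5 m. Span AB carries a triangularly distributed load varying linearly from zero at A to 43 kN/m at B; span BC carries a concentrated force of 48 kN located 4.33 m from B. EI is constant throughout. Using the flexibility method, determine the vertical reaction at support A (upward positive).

R_A = 17.14 kN

Insert a hinge at B; M_B is the redundant, and each span becomes simply supported.
End slopes at the hinge B, treating each span as simply supported:
  span AB: triangular load, peak 43: w₀L³/(45EI) = 61.16/EI
  span BC: point load 48 at a = 4.33: Pab(L + b)/(6LEI) = 100.3/EI
  relative rotation θ_0 = (61.16 + 100.3)/EI = 161.4/EI
A unit hogging moment at B produces rotation L₁/(3EI) + L₂/(3EI) = 3.5/EI.
Slope continuity at B: θ_0 = M_B·3.5/EI, so M_B = 161.4/3.5 = 46.12 kN·m (hogging).
Span AB, ΣM about A with M_B applied at B: R_B^{AB}·4 = 229.3 + 46.12, so R_B^{AB} = 68.86 kN and R_A = 86 − 68.86 = 17.14 kN.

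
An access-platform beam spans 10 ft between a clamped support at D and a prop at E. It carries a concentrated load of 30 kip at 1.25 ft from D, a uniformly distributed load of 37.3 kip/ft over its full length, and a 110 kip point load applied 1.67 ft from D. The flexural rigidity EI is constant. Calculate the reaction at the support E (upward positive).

Release the roller at E. Primary structure: cantilever fixed at D.
Primary-structure tip deflection at E by superposition:
  point load 30 at a = 1.25: Pa²(3L − a)/(6EI) = 224.6/EI
  UDL 37.3: wL⁴/(8EI) = 46625/EI
  point load 110 at a = 1.67: Pa²(3L − a)/(6EI) = 1449/EI
  δ_0 = 48298/EI
Flexibility coefficient — unit upward force at E: δ_{EE} = L³/(3EI) = 333.3/EI.
Compatibility at E: δ_0 − R_E·δ_{EE} = 0, so R_E = 48298/333.3 = 144.9 kip.

R_E = 144.9 kip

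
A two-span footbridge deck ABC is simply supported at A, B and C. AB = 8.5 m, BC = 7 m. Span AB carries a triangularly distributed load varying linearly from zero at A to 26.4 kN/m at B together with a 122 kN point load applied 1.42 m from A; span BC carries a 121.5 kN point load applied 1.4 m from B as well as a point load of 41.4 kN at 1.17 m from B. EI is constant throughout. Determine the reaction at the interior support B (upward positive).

R_B = 275.8 kN

Release continuity at B by inserting a hinge; the redundant is the internal moment M_B. The primary structure is two simply-supported spans AB and BC.
End slopes at the hinge B, treating each span as simply supported:
  span AB: triangular load, peak 26.4: w₀L³/(45EI) = 360.3/EI
  span AB: point load 122 at a = 1.42: Pab(L + a)/(6LEI) = 238.6/EI
  span BC: point load 121.5 at a = 1.4: Pab(L + b)/(6LEI) = 285.8/EI
  span BC: point load 41.4 at a = 1.17: Pab(L + b)/(6LEI) = 86.26/EI
  relative rotation θ_0 = (598.9 + 372)/EI = 970.9/EI
A unit hogging moment at B produces rotation L₁/(3EI) + L₂/(3EI) = 5.167/EI.
Compatibility: M_B·(L₁+L₂)/(3EI) = θ_0, giving M_B = 187.9 kN·m (hogging).
Span AB, ΣM about A with M_B applied at B: R_B^{AB}·8.5 = 809 + 187.9, so R_B^{AB} = 117.3 kN and R_A = 234.2 − 117.3 = 116.9 kN.
Span BC, ΣM about C: R_B^{BC}·7 = 921.8 + 187.9, so R_B^{BC} = 158.5 kN and R_C = 162.9 − 158.5 = 4.375 kN.
R_B = 117.3 + 158.5 = 275.8 kN.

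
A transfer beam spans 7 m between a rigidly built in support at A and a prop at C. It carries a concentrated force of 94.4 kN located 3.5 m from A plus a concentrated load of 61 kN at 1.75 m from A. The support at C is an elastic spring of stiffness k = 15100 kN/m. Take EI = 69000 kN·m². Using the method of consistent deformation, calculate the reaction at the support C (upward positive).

Choose R_C as the redundant. The primary structure is the cantilever fixed at A.
Primary-structure tip deflection at C by superposition:
  point load 94.4 at a = 3.5: Pa²(3L − a)/(6EI) = 3373/EI
  point load 61 at a = 1.75: Pa²(3L − a)/(6EI) = 599.4/EI
  δ_0 = 3972/EI
Tip deflection under a unit load at C: L³/(3EI) = 114.3/EI.
With EI = 69000 kN·m²: δ_0 = 0.057568 m and δ_{CC} = 0.001657 m/kN.
Compatibility — the spring shortens by R_C/k under the reaction it provides: δ_0 − R_C·δ_{CC} = R_C/k. With 1/k = 0.000066 m/kN, R_C = δ_0 / (δ_{CC} + 1/k) = 0.057568 / (0.001657 + 0.000066) = 33.41 kN.

R_C = 33.41 kN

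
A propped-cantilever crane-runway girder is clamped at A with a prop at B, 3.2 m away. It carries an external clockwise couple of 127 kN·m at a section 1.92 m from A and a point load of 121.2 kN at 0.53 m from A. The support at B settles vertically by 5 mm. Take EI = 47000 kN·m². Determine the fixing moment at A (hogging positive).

M_A = 84.99 kN·m

Choose R_B as the redundant. The primary structure is the cantilever fixed at A.
Free-end deflection of the primary structure under the applied loading (downward +):
  clockwise couple 127 at a = 1.92: M₀a(2L − a)/(2EI) = 546.2/EI
  point load 121.2 at a = 0.53: Pa²(3L − a)/(6EI) = 51.46/EI
  δ_0 = 597.7/EI
Flexibility coefficient — unit upward force at B: δ_{BB} = L³/(3EI) = 10.92/EI.
With EI = 47000 kN·m²: δ_0 = 0.012716 m and δ_{BB} = 0.000232 m/kN.
Compatibility — the beam at B must follow the support down by 0.005 m: δ_0 − R_B·δ_{BB} = 0.005, so R_B = (0.012716 − 0.005)/0.000232 = 33.2 kN.
Moment equilibrium about A: M_A = Σ(load moments about A) − R_B·L = 191.2 − 33.2×3.2 = 84.99 kN·m.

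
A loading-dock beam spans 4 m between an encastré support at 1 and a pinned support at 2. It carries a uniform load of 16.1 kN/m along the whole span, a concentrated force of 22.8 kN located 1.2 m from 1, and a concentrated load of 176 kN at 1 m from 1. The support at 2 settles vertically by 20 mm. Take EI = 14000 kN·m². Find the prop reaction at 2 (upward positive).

R_2 = 28.92 kN

Release the roller at 2. Primary structure: cantilever fixed at 1.
Deflection at 2 on the released cantilever, summing each load's contribution:
  UDL 16.1: wL⁴/(8EI) = 515.2/EI
  point load 22.8 at a = 1.2: Pa²(3L − a)/(6EI) = 59.1/EI
  point load 176 at a = 1: Pa²(3L − a)/(6EI) = 322.7/EI
  δ_0 = 897/EI
Flexibility coefficient — unit upward force at 2: δ_{22} = L³/(3EI) = 21.33/EI.
With EI = 14000 kN·m²: δ_0 = 0.064069 m and δ_{22} = 0.001524 m/kN.
Compatibility — the beam at 2 must follow the support down by 0.02 m: δ_0 − R_2·δ_{22} = 0.02, so R_2 = (0.064069 − 0.02)/0.001524 = 28.92 kN.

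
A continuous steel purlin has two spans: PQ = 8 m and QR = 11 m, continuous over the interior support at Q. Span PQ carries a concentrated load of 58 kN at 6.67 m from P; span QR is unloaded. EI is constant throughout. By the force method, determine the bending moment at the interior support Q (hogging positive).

Release continuity at Q by inserting a hinge; the redundant is the internal moment M_Q. The primary structure is two simply-supported spans PQ and QR.
Rotations at Q on the released spans (each span's end-slope, ×1/EI):
  span PQ: point load 58 at a = 6.67: Pab(L + a)/(6LEI) = 157.3/EI
  relative rotation θ_0 = (157.3 + 0)/EI = 157.3/EI
A unit hogging moment at Q produces rotation L₁/(3EI) + L₂/(3EI) = 6.333/EI.
Slope continuity at Q: θ_0 = M_Q·6.333/EI, so M_Q = 157.3/6.333 = 24.83 kN·m (hogging).

M_Q = 24.83 kN·m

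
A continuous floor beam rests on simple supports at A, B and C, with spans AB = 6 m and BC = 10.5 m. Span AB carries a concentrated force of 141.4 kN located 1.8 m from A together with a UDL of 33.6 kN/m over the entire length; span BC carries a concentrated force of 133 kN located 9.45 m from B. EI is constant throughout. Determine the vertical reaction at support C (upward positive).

Insert a hinge at B; M_B is the redundant, and each span becomes simply supported.
Discontinuity in slope at B on the released structure — sum the simple-span end rotations:
  span AB: point load 141.4 at a = 1.8: Pab(L + a)/(6LEI) = 231.6/EI
  span AB: UDL 33.6: wL³/(24EI) = 302.4/EI
  span BC: point load 133 at a = 9.45: Pab(L + b)/(6LEI) = 241.9/EI
  relative rotation θ_0 = (534 + 241.9)/EI = 776/EI
A unit hogging moment at B produces rotation L₁/(3EI) + L₂/(3EI) = 5.5/EI.
Compatibility: M_B·(L₁+L₂)/(3EI) = θ_0, giving M_B = 141.1 kN·m (hogging).
Span BC, ΣM about C: R_B^{BC}·10.5 = 139.7 + 141.1, so R_B^{BC} = 26.74 kN and R_C = 133 − 26.74 = 106.3 kN.

R_C = 106.3 kN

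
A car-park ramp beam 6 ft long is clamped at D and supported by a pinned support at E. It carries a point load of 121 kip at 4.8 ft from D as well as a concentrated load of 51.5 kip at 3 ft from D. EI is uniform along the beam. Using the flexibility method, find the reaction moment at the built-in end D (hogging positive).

Remove the prop at E; the released (primary) structure is a cantilever built in at D.
Downward deflection at the released point E due to the loads:
  point load 121 at a = 4.8: Pa²(3L − a)/(6EI) = 6133/EI
  point load 51.5 at a = 3: Pa²(3L − a)/(6EI) = 1159/EI
  δ_0 = 7292/EI
Tip deflection under a unit load at E: L³/(3EI) = 72/EI.
The prop prevents deflection at E: R_E = δ_0/δ_{EE} = 7292/72 = 101.3 kip.
Moment equilibrium about D: M_D = Σ(load moments about D) − R_E·L = 735.3 − 101.3×6 = 127.6 kip·ft.

M_D = 127.6 kip·ft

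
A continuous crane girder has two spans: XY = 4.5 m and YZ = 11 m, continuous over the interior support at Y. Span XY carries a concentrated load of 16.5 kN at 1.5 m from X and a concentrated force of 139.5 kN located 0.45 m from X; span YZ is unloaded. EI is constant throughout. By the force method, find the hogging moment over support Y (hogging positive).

Insert a hinge at Y; M_Y is the redundant, and each span becomes simply supported.
Discontinuity in slope at Y on the released structure — sum the simple-span end rotations:
  span XY: point load 16.5 at a = 1.5: Pab(L + a)/(6LEI) = 16.5/EI
  span XY: point load 139.5 at a = 0.45: Pab(L + a)/(6LEI) = 46.61/EI
  relative rotation θ_0 = (63.11 + 0)/EI = 63.11/EI
A unit hogging moment at Y produces rotation L₁/(3EI) + L₂/(3EI) = 5.167/EI.
Slope continuity at Y: θ_0 = M_Y·5.167/EI, so M_Y = 63.11/5.167 = 12.21 kN·m (hogging).

M_Y = 12.21 kN·m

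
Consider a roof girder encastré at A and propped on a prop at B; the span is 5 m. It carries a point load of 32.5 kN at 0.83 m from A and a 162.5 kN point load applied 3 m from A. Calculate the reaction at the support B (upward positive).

R_B = 71.47 kN

Take the reaction at B as the redundant and release it; the primary structure is a cantilever fixed at A.
Downward deflection at the released point B due to the loads:
  point load 32.5 at a = 0.83: Pa²(3L − a)/(6EI) = 52.88/EI
  point load 162.5 at a = 3: Pa²(3L − a)/(6EI) = 2925/EI
  δ_0 = 2978/EI
Flexibility coefficient — unit upward force at B: δ_{BB} = L³/(3EI) = 41.67/EI.
The prop prevents deflection at B: R_B = δ_0/δ_{BB} = 2978/41.67 = 71.47 kN.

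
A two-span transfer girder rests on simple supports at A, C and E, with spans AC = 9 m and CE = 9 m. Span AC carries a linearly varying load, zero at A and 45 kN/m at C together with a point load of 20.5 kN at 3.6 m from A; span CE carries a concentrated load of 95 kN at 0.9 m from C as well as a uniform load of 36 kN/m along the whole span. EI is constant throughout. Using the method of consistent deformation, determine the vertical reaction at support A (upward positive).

R_A = 40.27 kN

Release continuity at C by inserting a hinge; the redundant is the internal moment M_C. The primary structure is two simply-supported spans AC and CE.
End slopes at the hinge C, treating each span as simply supported:
  span AC: triangular load, peak 45: w₀L³/(45EI) = 729/EI
  span AC: point load 20.5 at a = 3.6: Pab(L + a)/(6LEI) = 92.99/EI
  span CE: point load 95 at a = 0.9: Pab(L + b)/(6LEI) = 219.3/EI
  span CE: UDL 36: wL³/(24EI) = 1094/EI
  relative rotation θ_0 = (822 + 1313)/EI = 2135/EI
A unit hogging moment at C produces rotation L₁/(3EI) + L₂/(3EI) = 6/EI.
Compatibility: M_C·(L₁+L₂)/(3EI) = θ_0, giving M_C = 355.8 kN·m (hogging).
Span AC, ΣM about A with M_C applied at C: R_C^{AC}·9 = 1289 + 355.8, so R_C^{AC} = 182.7 kN and R_A = 223 − 182.7 = 40.27 kN.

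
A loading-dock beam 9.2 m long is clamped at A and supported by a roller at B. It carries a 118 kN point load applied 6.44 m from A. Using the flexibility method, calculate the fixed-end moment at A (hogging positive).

Choose R_B as the redundant. The primary structure is the cantilever fixed at A.
Primary-structure tip deflection at B by superposition:
  point load 118 at a = 6.44: Pa²(3L − a)/(6EI) = 17259/EI
Flexibility coefficient — unit upward force at B: δ_{BB} = L³/(3EI) = 259.6/EI.
The prop prevents deflection at B: R_B = δ_0/δ_{BB} = 17259/259.6 = 66.49 kN.
Moment equilibrium about A: M_A = Σ(load moments about A) − R_B·L = 759.9 − 66.49×9.2 = 148.2 kN·m.

M_A = 148.2 kN·m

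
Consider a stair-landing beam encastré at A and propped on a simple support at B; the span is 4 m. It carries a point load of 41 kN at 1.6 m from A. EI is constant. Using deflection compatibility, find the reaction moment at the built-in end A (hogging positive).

M_A = 31.49 kN·m

Release the roller at B. Primary structure: cantilever fixed at A.
Free-end deflection of the primary structure under the applied loading (downward +):
  point load 41 at a = 1.6: Pa²(3L − a)/(6EI) = 181.9/EI
Flexibility coefficient — unit upward force at B: δ_{BB} = L³/(3EI) = 21.33/EI.
Compatibility at B: δ_0 − R_B·δ_{BB} = 0, so R_B = 181.9/21.33 = 8.528 kN.
Moment equilibrium about A: M_A = Σ(load moments about A) − R_B·L = 65.6 − 8.528×4 = 31.49 kN·m.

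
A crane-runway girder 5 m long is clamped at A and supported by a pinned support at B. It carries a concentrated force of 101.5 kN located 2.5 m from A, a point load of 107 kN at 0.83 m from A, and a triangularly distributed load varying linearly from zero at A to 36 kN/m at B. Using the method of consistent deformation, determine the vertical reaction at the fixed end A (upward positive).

R_A = 213.1 kN

Take the reaction at B as the redundant and release it; the primary structure is a cantilever fixed at A.
Primary-structure tip deflection at B by superposition:
  point load 101.5 at a = 2.5: Pa²(3L − a)/(6EI) = 1322/EI
  point load 107 at a = 0.83: Pa²(3L − a)/(6EI) = 174.1/EI
  triangular load, peak 36 at the free end: 11w₀L⁴/(120EI) = 2062/EI
  δ_0 = 3558/EI
Flexibility coefficient — unit upward force at B: δ_{BB} = L³/(3EI) = 41.67/EI.
Compatibility at B: δ_0 − R_B·δ_{BB} = 0, so R_B = 3558/41.67 = 85.4 kN.
Vertical equilibrium: R_A = ΣP − R_B = 298.5 − 85.4 = 213.1 kN.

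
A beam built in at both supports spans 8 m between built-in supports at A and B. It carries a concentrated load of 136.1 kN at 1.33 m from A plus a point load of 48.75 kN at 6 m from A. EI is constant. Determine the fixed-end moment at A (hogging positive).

M_A = 144.1 kN·m

Release both end moments; the primary structure is a simply-supported span AB with redundants M_A and M_B.
End rotations of the released simple span under the applied load (×1/EI):
  at A: point load 136.1 at a = 1.33: Pab(L + b)/(6LEI) = 369/EI
  at B: point load 136.1 at a = 1.33: Pab(L + a)/(6LEI) = 234.7/EI
  at A: point load 48.75 at a = 6: Pab(L + b)/(6LEI) = 121.9/EI
  at B: point load 48.75 at a = 6: Pab(L + a)/(6LEI) = 170.6/EI
  θ_A0 = 490.9/EI,  θ_B0 = 405.3/EI
Flexibility coefficients: a unit moment at one end gives L/(3EI) there and L/(6EI) at the far end, so f₁₁ = f₂₂ = 2.667/EI and f₁₂ = f₂₁ = 1.333/EI.
Compatibility — zero rotation at each built-in end:
  2.667 M_A + 1.333 M_B = 490.9
  1.333 M_A + 2.667 M_B = 405.3
Solving the pair gives M_A = 144.1 kN·m and M_B = 79.93 kN·m (hogging).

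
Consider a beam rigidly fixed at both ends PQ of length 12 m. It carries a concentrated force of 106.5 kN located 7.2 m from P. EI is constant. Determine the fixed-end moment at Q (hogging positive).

M_Q = 184 kN·m

Take the two fixed-end moments M_P, M_Q as redundants; the released structure is the simple span PQ.
End rotations of the released simple span under the applied load (×1/EI):
  at P: point load 106.5 at a = 7.2: Pab(L + b)/(6LEI) = 858.8/EI
  at Q: point load 106.5 at a = 7.2: Pab(L + a)/(6LEI) = 981.5/EI
  θ_P0 = 858.8/EI,  θ_Q0 = 981.5/EI
Flexibility coefficients: a unit moment at one end gives L/(3EI) there and L/(6EI) at the far end, so f₁₁ = f₂₂ = 4/EI and f₁₂ = f₂₁ = 2/EI.
Compatibility — zero rotation at each built-in end:
  4 M_P + 2 M_Q = 858.8
  2 M_P + 4 M_Q = 981.5
Solving the pair gives M_P = 122.7 kN·m and M_Q = 184 kN·m (hogging).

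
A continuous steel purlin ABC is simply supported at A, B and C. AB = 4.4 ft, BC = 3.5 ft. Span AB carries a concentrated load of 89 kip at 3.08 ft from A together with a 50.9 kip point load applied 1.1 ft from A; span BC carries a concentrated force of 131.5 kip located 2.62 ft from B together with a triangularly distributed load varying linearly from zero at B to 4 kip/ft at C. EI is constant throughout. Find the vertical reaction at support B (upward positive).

Take M_B as the redundant. Released structure: two simple spans AB and BC with a hinge at B.
Rotations at B on the released spans (each span's end-slope, ×1/EI):
  span AB: point load 89 at a = 3.08: Pab(L + a)/(6LEI) = 102.5/EI
  span AB: point load 50.9 at a = 1.1: Pab(L + a)/(6LEI) = 38.49/EI
  span BC: point load 131.5 at a = 2.62: Pab(L + b)/(6LEI) = 63.24/EI
  span BC: triangular load, peak 4: 7w₀L³/(360EI) = 3.335/EI
  relative rotation θ_0 = (141 + 66.57)/EI = 207.6/EI
A unit hogging moment at B produces rotation L₁/(3EI) + L₂/(3EI) = 2.633/EI.
Slope continuity at B: θ_0 = M_B·2.633/EI, so M_B = 207.6/2.633 = 78.83 kip·ft (hogging).
Span AB, ΣM about A with M_B applied at B: R_B^{AB}·4.4 = 330.1 + 78.83, so R_B^{AB} = 92.94 kip and R_A = 139.9 − 92.94 = 46.96 kip.
Span BC, ΣM about C: R_B^{BC}·3.5 = 123.9 + 78.83, so R_B^{BC} = 57.92 kip and R_C = 138.5 − 57.92 = 80.58 kip.
R_B = 92.94 + 57.92 = 150.9 kip.

R_B = 150.9 kip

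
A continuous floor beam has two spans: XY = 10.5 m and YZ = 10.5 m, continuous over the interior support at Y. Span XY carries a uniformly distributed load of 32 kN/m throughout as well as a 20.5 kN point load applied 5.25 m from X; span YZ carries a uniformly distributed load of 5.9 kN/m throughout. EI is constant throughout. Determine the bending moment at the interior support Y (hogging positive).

M_Y = 281.3 kN·m

Release continuity at Y by inserting a hinge; the redundant is the internal moment M_Y. The primary structure is two simply-supported spans XY and YZ.
Rotations at Y on the released spans (each span's end-slope, ×1/EI):
  span XY: UDL 32: wL³/(24EI) = 1544/EI
  span XY: point load 20.5 at a = 5.25: Pab(L + a)/(6LEI) = 141.3/EI
  span YZ: UDL 5.9: wL³/(24EI) = 284.6/EI
  relative rotation θ_0 = (1685 + 284.6)/EI = 1969/EI
A unit hogging moment at Y produces rotation L₁/(3EI) + L₂/(3EI) = 7/EI.
Compatibility: M_Y·(L₁+L₂)/(3EI) = θ_0, giving M_Y = 281.3 kN·m (hogging).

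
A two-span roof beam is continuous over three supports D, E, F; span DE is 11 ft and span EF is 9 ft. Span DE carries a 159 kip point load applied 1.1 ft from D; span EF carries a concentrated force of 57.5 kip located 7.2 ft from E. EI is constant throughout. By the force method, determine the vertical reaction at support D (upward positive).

R_D = 136.7 kip

Insert a hinge at E; M_E is the redundant, and each span becomes simply supported.
Discontinuity in slope at E on the released structure — sum the simple-span end rotations:
  span DE: point load 159 at a = 1.1: Pab(L + a)/(6LEI) = 317.4/EI
  span EF: point load 57.5 at a = 7.2: Pab(L + b)/(6LEI) = 149/EI
  relative rotation θ_0 = (317.4 + 149)/EI = 466.5/EI
A unit hogging moment at E produces rotation L₁/(3EI) + L₂/(3EI) = 6.667/EI.
Slope continuity at E: θ_0 = M_E·6.667/EI, so M_E = 466.5/6.667 = 69.97 kip·ft (hogging).
Span DE, ΣM about D with M_E applied at E: R_E^{DE}·11 = 174.9 + 69.97, so R_E^{DE} = 22.26 kip and R_D = 159 − 22.26 = 136.7 kip.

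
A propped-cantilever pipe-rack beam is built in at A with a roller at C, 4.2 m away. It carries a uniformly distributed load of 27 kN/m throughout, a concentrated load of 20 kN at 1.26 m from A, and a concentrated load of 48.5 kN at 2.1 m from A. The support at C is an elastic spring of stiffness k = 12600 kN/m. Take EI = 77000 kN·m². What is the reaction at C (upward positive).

Take the reaction at C as the redundant and release it; the primary structure is a cantilever fixed at A.
Downward deflection at the released point C due to the loads:
  UDL 27: wL⁴/(8EI) = 1050/EI
  point load 20 at a = 1.26: Pa²(3L − a)/(6EI) = 60.01/EI
  point load 48.5 at a = 2.1: Pa²(3L − a)/(6EI) = 374.3/EI
  δ_0 = 1485/EI
Flexibility coefficient — unit upward force at C: δ_{CC} = L³/(3EI) = 24.7/EI.
With EI = 77000 kN·m²: δ_0 = 0.019279 m and δ_{CC} = 0.000321 m/kN.
Compatibility — the spring shortens by R_C/k under the reaction it provides: δ_0 − R_C·δ_{CC} = R_C/k. With 1/k = 0.000079 m/kN, R_C = δ_0 / (δ_{CC} + 1/k) = 0.019279 / (0.000321 + 0.000079) = 48.19 kN.

R_C = 48.19 kN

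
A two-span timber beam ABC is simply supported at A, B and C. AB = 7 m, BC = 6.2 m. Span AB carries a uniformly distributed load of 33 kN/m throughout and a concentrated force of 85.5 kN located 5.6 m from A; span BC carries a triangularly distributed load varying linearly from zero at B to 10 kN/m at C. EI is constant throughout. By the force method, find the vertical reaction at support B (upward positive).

Insert a hinge at B; M_B is the redundant, and each span becomes simply supported.
End slopes at the hinge B, treating each span as simply supported:
  span AB: UDL 33: wL³/(24EI) = 471.6/EI
  span AB: point load 85.5 at a = 5.6: Pab(L + a)/(6LEI) = 201.1/EI
  span BC: triangular load, peak 10: 7w₀L³/(360EI) = 46.34/EI
  relative rotation θ_0 = (672.7 + 46.34)/EI = 719.1/EI
A unit hogging moment at B produces rotation L₁/(3EI) + L₂/(3EI) = 4.4/EI.
Compatibility: M_B·(L₁+L₂)/(3EI) = θ_0, giving M_B = 163.4 kN·m (hogging).
Span AB, ΣM about A with M_B applied at B: R_B^{AB}·7 = 1287 + 163.4, so R_B^{AB} = 207.2 kN and R_A = 316.5 − 207.2 = 109.3 kN.
Span BC, ΣM about C: R_B^{BC}·6.2 = 64.07 + 163.4, so R_B^{BC} = 36.69 kN and R_C = 31 − 36.69 = -5.692 kN.
R_B = 207.2 + 36.69 = 243.9 kN.

R_B = 243.9 kN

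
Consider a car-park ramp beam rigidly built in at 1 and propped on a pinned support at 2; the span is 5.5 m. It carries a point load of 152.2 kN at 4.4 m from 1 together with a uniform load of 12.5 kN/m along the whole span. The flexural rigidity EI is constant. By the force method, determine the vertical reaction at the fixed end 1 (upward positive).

Remove the prop at 2; the released (primary) structure is a cantilever built in at 1.
Deflection at 2 on the released cantilever, summing each load's contribution:
  point load 152.2 at a = 4.4: Pa²(3L − a)/(6EI) = 5942/EI
  UDL 12.5: wL⁴/(8EI) = 1430/EI
  δ_0 = 7372/EI
Flexibility coefficient — unit upward force at 2: δ_{22} = L³/(3EI) = 55.46/EI.
Compatibility at 2: δ_0 − R_2·δ_{22} = 0, so R_2 = 7372/55.46 = 132.9 kN.
Vertical equilibrium: R_1 = ΣP − R_2 = 220.9 − 132.9 = 88.02 kN.

R_1 = 88.02 kN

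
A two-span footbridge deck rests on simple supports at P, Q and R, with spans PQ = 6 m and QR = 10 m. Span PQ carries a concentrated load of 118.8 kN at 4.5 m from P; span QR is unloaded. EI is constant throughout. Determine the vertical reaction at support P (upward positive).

R_P = 22.39 kN

Insert a hinge at Q; M_Q is the redundant, and each span becomes simply supported.
Discontinuity in slope at Q on the released structure — sum the simple-span end rotations:
  span PQ: point load 118.8 at a = 4.5: Pab(L + a)/(6LEI) = 233.9/EI
  relative rotation θ_0 = (233.9 + 0)/EI = 233.9/EI
A unit hogging moment at Q produces rotation L₁/(3EI) + L₂/(3EI) = 5.333/EI.
Slope continuity at Q: θ_0 = M_Q·5.333/EI, so M_Q = 233.9/5.333 = 43.85 kN·m (hogging).
Span PQ, ΣM about P with M_Q applied at Q: R_Q^{PQ}·6 = 534.6 + 43.85, so R_Q^{PQ} = 96.41 kN and R_P = 118.8 − 96.41 = 22.39 kN.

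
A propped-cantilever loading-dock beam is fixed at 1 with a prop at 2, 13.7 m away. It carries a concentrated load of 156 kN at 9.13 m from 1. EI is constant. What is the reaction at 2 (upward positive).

R_2 = 80.84 kN

Choose R_2 as the redundant. The primary structure is the cantilever fixed at 1.
Free-end deflection of the primary structure under the applied loading (downward +):
  point load 156 at a = 9.13: Pa²(3L − a)/(6EI) = 69288/EI
Tip deflection under a unit load at 2: L³/(3EI) = 857.1/EI.
The prop prevents deflection at 2: R_2 = δ_0/δ_{22} = 69288/857.1 = 80.84 kN.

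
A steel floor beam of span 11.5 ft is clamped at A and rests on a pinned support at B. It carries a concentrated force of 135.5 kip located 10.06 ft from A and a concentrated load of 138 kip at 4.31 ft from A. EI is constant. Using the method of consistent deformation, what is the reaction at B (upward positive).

R_B = 135.6 kip

Choose R_B as the redundant. The primary structure is the cantilever fixed at A.
Deflection at B on the released cantilever, summing each load's contribution:
  point load 135.5 at a = 10.06: Pa²(3L − a)/(6EI) = 55858/EI
  point load 138 at a = 4.31: Pa²(3L − a)/(6EI) = 12899/EI
  δ_0 = 68757/EI
Flexibility coefficient — unit upward force at B: δ_{BB} = L³/(3EI) = 507/EI.
Compatibility at B: δ_0 − R_B·δ_{BB} = 0, so R_B = 68757/507 = 135.6 kip.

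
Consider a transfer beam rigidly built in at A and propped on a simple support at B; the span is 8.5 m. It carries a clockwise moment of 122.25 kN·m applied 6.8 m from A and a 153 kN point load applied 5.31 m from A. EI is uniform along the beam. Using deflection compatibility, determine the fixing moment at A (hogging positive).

M_A = 155.9 kN·m

Take the reaction at B as the redundant and release it; the primary structure is a cantilever fixed at A.
Free-end deflection of the primary structure under the applied loading (downward +):
  clockwise couple 122.25 at a = 6.8: M₀a(2L − a)/(2EI) = 4240/EI
  point load 153 at a = 5.31: Pa²(3L − a)/(6EI) = 14517/EI
  δ_0 = 18756/EI
Flexibility coefficient — unit upward force at B: δ_{BB} = L³/(3EI) = 204.7/EI.
The prop prevents deflection at B: R_B = δ_0/δ_{BB} = 18756/204.7 = 91.62 kN.
Moment equilibrium about A: M_A = Σ(load moments about A) − R_B·L = 934.7 − 91.62×8.5 = 155.9 kN·m.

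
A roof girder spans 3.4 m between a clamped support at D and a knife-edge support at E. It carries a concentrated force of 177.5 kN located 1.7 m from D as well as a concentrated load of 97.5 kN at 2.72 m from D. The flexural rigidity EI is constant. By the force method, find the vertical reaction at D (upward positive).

R_D = 150.9 kN

Take the reaction at E as the redundant and release it; the primary structure is a cantilever fixed at D.
Primary-structure tip deflection at E by superposition:
  point load 177.5 at a = 1.7: Pa²(3L − a)/(6EI) = 726.7/EI
  point load 97.5 at a = 2.72: Pa²(3L − a)/(6EI) = 899.3/EI
  δ_0 = 1626/EI
Flexibility coefficient — unit upward force at E: δ_{EE} = L³/(3EI) = 13.1/EI.
Compatibility at E: δ_0 − R_E·δ_{EE} = 0, so R_E = 1626/13.1 = 124.1 kN.
Vertical equilibrium: R_D = ΣP − R_E = 275 − 124.1 = 150.9 kN.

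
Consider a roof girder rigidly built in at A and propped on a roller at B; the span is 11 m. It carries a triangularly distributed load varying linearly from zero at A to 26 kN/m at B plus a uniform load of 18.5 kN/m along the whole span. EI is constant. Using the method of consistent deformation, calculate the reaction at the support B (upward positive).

Remove the prop at B; the released (primary) structure is a cantilever built in at A.
Deflection at B on the released cantilever, summing each load's contribution:
  triangular load, peak 26 at the free end: 11w₀L⁴/(120EI) = 34894/EI
  UDL 18.5: wL⁴/(8EI) = 33857/EI
  δ_0 = 68752/EI
Tip deflection under a unit load at B: L³/(3EI) = 443.7/EI.
The prop prevents deflection at B: R_B = δ_0/δ_{BB} = 68752/443.7 = 155 kN.

R_B = 155 kN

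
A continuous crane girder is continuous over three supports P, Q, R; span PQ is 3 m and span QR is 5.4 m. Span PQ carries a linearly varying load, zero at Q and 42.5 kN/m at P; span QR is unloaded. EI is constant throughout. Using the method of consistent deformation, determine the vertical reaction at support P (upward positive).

Take M_Q as the redundant. Released structure: two simple spans PQ and QR with a hinge at Q.
Rotations at Q on the released spans (each span's end-slope, ×1/EI):
  span PQ: triangular load, peak 42.5: 7w₀L³/(360EI) = 22.31/EI
  relative rotation θ_0 = (22.31 + 0)/EI = 22.31/EI
A unit hogging moment at Q produces rotation L₁/(3EI) + L₂/(3EI) = 2.8/EI.
Compatibility: M_Q·(L₁+L₂)/(3EI) = θ_0, giving M_Q = 7.969 kN·m (hogging).
Span PQ, ΣM about P with M_Q applied at Q: R_Q^{PQ}·3 = 63.75 + 7.969, so R_Q^{PQ} = 23.91 kN and R_P = 63.75 − 23.91 = 39.84 kN.

R_P = 39.84 kN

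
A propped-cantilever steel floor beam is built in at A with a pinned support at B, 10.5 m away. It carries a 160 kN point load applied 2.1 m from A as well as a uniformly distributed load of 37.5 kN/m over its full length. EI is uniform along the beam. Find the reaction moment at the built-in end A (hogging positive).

M_A = 758.7 kN·m

Take the reaction at B as the redundant and release it; the primary structure is a cantilever fixed at A.
Deflection at B on the released cantilever, summing each load's contribution:
  point load 160 at a = 2.1: Pa²(3L − a)/(6EI) = 3457/EI
  UDL 37.5: wL⁴/(8EI) = 56977/EI
  δ_0 = 60434/EI
Flexibility coefficient — unit upward force at B: δ_{BB} = L³/(3EI) = 385.9/EI.
The prop prevents deflection at B: R_B = δ_0/δ_{BB} = 60434/385.9 = 156.6 kN.
Moment equilibrium about A: M_A = Σ(load moments about A) − R_B·L = 2403 − 156.6×10.5 = 758.7 kN·m.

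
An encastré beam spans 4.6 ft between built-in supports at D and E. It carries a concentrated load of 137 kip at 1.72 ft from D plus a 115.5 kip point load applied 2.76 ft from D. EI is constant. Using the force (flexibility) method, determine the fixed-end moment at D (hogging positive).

Take the two fixed-end moments M_D, M_E as redundants; the released structure is the simple span DE.
On the primary (simply-supported) span, the end slopes from the loading are:
  at D: point load 137 at a = 1.72: Pab(L + b)/(6LEI) = 183.9/EI
  at E: point load 137 at a = 1.72: Pab(L + a)/(6LEI) = 155.4/EI
  at D: point load 115.5 at a = 2.76: Pab(L + b)/(6LEI) = 136.9/EI
  at E: point load 115.5 at a = 2.76: Pab(L + a)/(6LEI) = 156.4/EI
  θ_D0 = 320.8/EI,  θ_E0 = 311.8/EI
Flexibility coefficients: a unit moment at one end gives L/(3EI) there and L/(6EI) at the far end, so f₁₁ = f₂₂ = 1.533/EI and f₁₂ = f₂₁ = 0.7667/EI.
Compatibility — zero rotation at each built-in end:
  1.533 M_D + 0.7667 M_E = 320.8
  0.7667 M_D + 1.533 M_E = 311.8
Solving the pair gives M_D = 143.4 kip·ft and M_E = 131.7 kip·ft (hogging).

M_D = 143.4 kip·ft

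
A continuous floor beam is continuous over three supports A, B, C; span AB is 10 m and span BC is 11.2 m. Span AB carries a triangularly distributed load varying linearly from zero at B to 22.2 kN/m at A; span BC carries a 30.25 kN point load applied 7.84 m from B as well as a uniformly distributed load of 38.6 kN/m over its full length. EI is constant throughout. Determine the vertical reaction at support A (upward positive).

R_A = 33.47 kN

Release continuity at B by inserting a hinge; the redundant is the internal moment M_B. The primary structure is two simply-supported spans AB and BC.
End slopes at the hinge B, treating each span as simply supported:
  span AB: triangular load, peak 22.2: 7w₀L³/(360EI) = 431.7/EI
  span BC: point load 30.25 at a = 7.84: Pab(L + b)/(6LEI) = 172.7/EI
  span BC: UDL 38.6: wL³/(24EI) = 2260/EI
  relative rotation θ_0 = (431.7 + 2432)/EI = 2864/EI
A unit hogging moment at B produces rotation L₁/(3EI) + L₂/(3EI) = 7.067/EI.
Slope continuity at B: θ_0 = M_B·7.067/EI, so M_B = 2864/7.067 = 405.3 kN·m (hogging).
Span AB, ΣM about A with M_B applied at B: R_B^{AB}·10 = 370 + 405.3, so R_B^{AB} = 77.53 kN and R_A = 111 − 77.53 = 33.47 kN.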